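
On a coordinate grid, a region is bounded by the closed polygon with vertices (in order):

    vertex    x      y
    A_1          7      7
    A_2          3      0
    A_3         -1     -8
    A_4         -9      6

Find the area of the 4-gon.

114

Σ = (-21) + (-24) + (-78) + (-105) = -228
Area = |Σ|/2 = 114.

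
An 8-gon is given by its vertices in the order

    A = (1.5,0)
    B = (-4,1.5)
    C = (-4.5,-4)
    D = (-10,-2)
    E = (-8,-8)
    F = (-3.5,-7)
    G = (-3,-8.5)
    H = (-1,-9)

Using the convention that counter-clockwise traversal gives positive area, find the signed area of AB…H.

63.375

Apply Gauss's area formula: 2A = Σ (x_i·y_{i+1} − x_{i+1}·y_i), indices taken mod 8.
Cross-terms: 2.25, 22.75, -31, 64, 28, 8.75, 18.5, 13.5  ⇒  Σ = 126.75
Signed area = Σ/2 = 63.375 (positive ⇒ counter-clockwise traversal).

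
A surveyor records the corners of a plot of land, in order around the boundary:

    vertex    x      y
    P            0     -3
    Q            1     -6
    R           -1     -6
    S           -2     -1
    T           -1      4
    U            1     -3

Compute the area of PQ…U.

Apply the surveyor's formula: 2A = Σ (x_i·y_{i+1} − x_{i+1}·y_i), indices taken mod 6.
P→Q: (0)(-6) − (1)(-3) = 3
Q→R: (1)(-6) − (-1)(-6) = -12
R→S: (-1)(-1) − (-2)(-6) = -11
S→T: (-2)(4) − (-1)(-1) = -9
T→U: (-1)(-3) − (1)(4) = -1
U→P: (1)(-3) − (0)(-3) = -3
Σ = -33
Area = |Σ|/2 = 16.5.

16.5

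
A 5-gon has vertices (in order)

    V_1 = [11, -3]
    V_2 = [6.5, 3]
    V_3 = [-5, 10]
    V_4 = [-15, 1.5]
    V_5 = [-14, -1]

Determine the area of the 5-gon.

182

Apply Gauss's area formula: 2A = Σ (x_i·y_{i+1} − x_{i+1}·y_i), indices taken mod 5.
Cross-terms: 52.5, 80, 142.5, 36, 53  ⇒  Σ = 364
Area = |Σ|/2 = 182.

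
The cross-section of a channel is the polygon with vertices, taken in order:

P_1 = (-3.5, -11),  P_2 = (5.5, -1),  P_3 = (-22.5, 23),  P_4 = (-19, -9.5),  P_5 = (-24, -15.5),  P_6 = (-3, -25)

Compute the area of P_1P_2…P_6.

Apply the shoelace (surveyor's) formula: 2A = Σ (x_i·y_{i+1} − x_{i+1}·y_i), indices taken mod 6.
Σ = (64) + (104) + (650.75) + (66.5) + (553.5) + (-54.5) = 1384.25
Area = |Σ|/2 = 692.125.

692.125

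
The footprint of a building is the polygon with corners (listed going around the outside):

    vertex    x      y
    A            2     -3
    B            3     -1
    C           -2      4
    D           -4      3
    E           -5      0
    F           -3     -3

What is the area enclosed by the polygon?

Apply the shoelace formula: 2A = Σ (x_i·y_{i+1} − x_{i+1}·y_i), indices taken mod 6.
Cross-terms: 7, 10, 10, 15, 15, 15  ⇒  Σ = 72
Area = |Σ|/2 = 36.

36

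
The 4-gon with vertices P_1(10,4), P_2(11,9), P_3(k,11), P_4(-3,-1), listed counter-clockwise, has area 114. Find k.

-3

The doubled signed area Σ (x_i y_{i+1} − x_{i+1} y_i) is linear in k.
With k=0 it equals 198; the coefficient of k is -10 (from the two edges through P_3).
So -10·k + 198 = 2·114 = 228 ⇒ k = -3.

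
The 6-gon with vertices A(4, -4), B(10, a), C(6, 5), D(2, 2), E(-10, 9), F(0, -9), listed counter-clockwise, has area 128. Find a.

The doubled signed area Σ (x_i y_{i+1} − x_{i+1} y_i) is linear in a.
With a=0 it equals 256; the coefficient of a is -2 (from the two edges through B).
So -2·a + 256 = 2·128 = 256 ⇒ a = 0.

0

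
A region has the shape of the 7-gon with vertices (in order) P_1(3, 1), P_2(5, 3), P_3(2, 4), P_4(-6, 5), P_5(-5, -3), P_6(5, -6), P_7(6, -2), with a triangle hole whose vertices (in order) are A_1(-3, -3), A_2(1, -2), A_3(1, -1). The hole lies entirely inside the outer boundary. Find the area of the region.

87

Outer boundary:
Apply the surveyor's formula: 2A = Σ (x_i·y_{i+1} − x_{i+1}·y_i), indices taken mod 7.
Σ = (4) + (14) + (34) + (43) + (45) + (26) + (12) = 178
Area = |Σ|/2 = 89.
Hole:
Apply Gauss's area formula: 2A = Σ (x_i·y_{i+1} − x_{i+1}·y_i), indices taken mod 3.
Σ = (9) + (1) + (-6) = 4
Area = |Σ|/2 = 2.
Net area = 89 − 2 = 87.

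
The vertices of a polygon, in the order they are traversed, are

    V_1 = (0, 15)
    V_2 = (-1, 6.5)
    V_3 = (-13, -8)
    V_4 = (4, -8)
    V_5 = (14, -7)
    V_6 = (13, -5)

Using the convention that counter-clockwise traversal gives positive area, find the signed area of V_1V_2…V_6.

271.75

V_1→V_2: (0)(6.5) − (-1)(15) = 15
V_2→V_3: (-1)(-8) − (-13)(6.5) = 92.5
V_3→V_4: (-13)(-8) − (4)(-8) = 136
V_4→V_5: (4)(-7) − (14)(-8) = 84
V_5→V_6: (14)(-5) − (13)(-7) = 21
V_6→V_1: (13)(15) − (0)(-5) = 195
Σ = 543.5
Signed area = Σ/2 = 271.75 (positive ⇒ counter-clockwise traversal).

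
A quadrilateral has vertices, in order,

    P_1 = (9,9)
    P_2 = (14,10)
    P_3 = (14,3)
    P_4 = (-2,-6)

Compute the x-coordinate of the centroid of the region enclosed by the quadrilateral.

266/33

Apply the shoelace (surveyor's) formula. First the cross-terms c_i = x_i·y_{i+1} − x_{i+1}·y_i:
  -36, -98, -78, 36  ⇒  2A = -176, A = -88.
Then Σ (x_i + x_{i+1})·c_i = -4256, so x̄ = -4256 / (6·(-88)) = 266/33.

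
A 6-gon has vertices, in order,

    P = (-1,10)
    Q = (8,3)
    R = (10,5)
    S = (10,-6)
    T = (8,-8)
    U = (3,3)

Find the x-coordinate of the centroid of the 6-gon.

861/134

Apply the shoelace formula. First the cross-terms c_i = x_i·y_{i+1} − x_{i+1}·y_i:
  -83, 10, -110, -32, 48, 33  ⇒  2A = -134, A = -67.
Then Σ (x_i + x_{i+1})·c_i = -2583, so x̄ = -2583 / (6·(-67)) = 861/134.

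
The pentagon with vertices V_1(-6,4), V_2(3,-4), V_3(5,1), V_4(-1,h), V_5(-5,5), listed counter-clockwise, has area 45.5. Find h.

5

The doubled signed area Σ (x_i y_{i+1} − x_{i+1} y_i) is linear in h.
With h=0 it equals 41; the coefficient of h is 10 (from the two edges through V_4).
So 10·h + 41 = 2·45.5 = 91 ⇒ h = 5.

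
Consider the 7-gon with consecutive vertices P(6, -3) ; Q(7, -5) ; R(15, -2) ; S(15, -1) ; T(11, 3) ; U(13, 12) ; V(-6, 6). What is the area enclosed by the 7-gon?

Σ = (-9) + (61) + (15) + (56) + (93) + (150) + (-18) = 348
Area = |Σ|/2 = 174.

174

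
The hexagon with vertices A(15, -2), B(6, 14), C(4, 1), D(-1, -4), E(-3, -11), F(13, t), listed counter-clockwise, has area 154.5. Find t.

The doubled signed area Σ (x_i y_{i+1} − x_{i+1} y_i) is linear in t.
With t=0 it equals 273; the coefficient of t is -18 (from the two edges through F).
So -18·t + 273 = 2·154.5 = 309 ⇒ t = -2.

-2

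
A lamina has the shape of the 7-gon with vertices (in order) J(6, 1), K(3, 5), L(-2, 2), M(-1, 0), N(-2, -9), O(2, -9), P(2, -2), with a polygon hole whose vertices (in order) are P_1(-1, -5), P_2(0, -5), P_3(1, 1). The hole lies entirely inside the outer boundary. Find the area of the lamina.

Outer boundary:
Cross-terms: 27, 16, 2, 9, 36, 14, 14  ⇒  Σ = 118
Area = |Σ|/2 = 59.
Hole:
Apply the shoelace (surveyor's) formula: 2A = Σ (x_i·y_{i+1} − x_{i+1}·y_i), indices taken mod 3.
Cross-terms: 5, 5, -4  ⇒  Σ = 6
Area = |Σ|/2 = 3.
Net area = 59 − 3 = 56.

56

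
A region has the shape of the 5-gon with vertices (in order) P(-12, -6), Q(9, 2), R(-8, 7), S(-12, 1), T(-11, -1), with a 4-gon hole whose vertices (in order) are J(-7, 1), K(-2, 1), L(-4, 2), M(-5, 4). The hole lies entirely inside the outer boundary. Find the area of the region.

125

Outer boundary:
Apply the shoelace formula: 2A = Σ (x_i·y_{i+1} − x_{i+1}·y_i), indices taken mod 5.
Σ = (30) + (79) + (76) + (23) + (54) = 262
Area = |Σ|/2 = 131.
Hole:
Apply the shoelace (surveyor's) formula: 2A = Σ (x_i·y_{i+1} − x_{i+1}·y_i), indices taken mod 4.
Cross-terms: -5, 0, -6, 23  ⇒  Σ = 12
Area = |Σ|/2 = 6.
Net area = 131 − 6 = 125.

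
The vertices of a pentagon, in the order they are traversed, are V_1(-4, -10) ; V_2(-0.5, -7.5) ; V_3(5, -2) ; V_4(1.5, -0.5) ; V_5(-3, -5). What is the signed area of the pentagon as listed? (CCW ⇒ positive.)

32.5

Apply the shoelace (surveyor's) formula: 2A = Σ (x_i·y_{i+1} − x_{i+1}·y_i), indices taken mod 5.
V_1→V_2: (-4)(-7.5) − (-0.5)(-10) = 25
V_2→V_3: (-0.5)(-2) − (5)(-7.5) = 38.5
V_3→V_4: (5)(-0.5) − (1.5)(-2) = 0.5
V_4→V_5: (1.5)(-5) − (-3)(-0.5) = -9
V_5→V_1: (-3)(-10) − (-4)(-5) = 10
Σ = 65
Signed area = Σ/2 = 32.5 (positive ⇒ counter-clockwise traversal).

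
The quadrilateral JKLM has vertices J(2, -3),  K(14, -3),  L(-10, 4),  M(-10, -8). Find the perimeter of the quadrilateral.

62

|JK| = √((12)² + (0)²) = √144 = 12
|KL| = √((-24)² + (7)²) = √625 = 25
|LM| = √((0)² + (-12)²) = √144 = 12
|MJ| = √((12)² + (5)²) = √169 = 13
Perimeter = 12 + 25 + 12 + 13 = 62.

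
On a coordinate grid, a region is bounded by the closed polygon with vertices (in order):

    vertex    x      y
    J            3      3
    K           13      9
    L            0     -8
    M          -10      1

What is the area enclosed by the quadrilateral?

Apply Gauss's area formula: 2A = Σ (x_i·y_{i+1} − x_{i+1}·y_i), indices taken mod 4.
J→K: (3)(9) − (13)(3) = -12
K→L: (13)(-8) − (0)(9) = -104
L→M: (0)(1) − (-10)(-8) = -80
M→J: (-10)(3) − (3)(1) = -33
Σ = -229
Area = |Σ|/2 = 114.5.

114.5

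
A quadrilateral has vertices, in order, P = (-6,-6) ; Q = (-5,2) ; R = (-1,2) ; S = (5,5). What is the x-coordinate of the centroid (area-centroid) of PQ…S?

-30/13

Apply the surveyor's formula. First the cross-terms c_i = x_i·y_{i+1} − x_{i+1}·y_i:
  -42, -8, -15, 0  ⇒  2A = -65, A = -32.5.
Then Σ (x_i + x_{i+1})·c_i = 450, so x̄ = 450 / (6·(-32.5)) = -30/13.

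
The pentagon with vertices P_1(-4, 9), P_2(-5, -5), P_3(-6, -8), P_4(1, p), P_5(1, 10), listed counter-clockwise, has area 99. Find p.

-8

Write out the shoelace sum; only the two edges meeting at P_4 involve p:
2·Area = [((-6)·p − 1·(-8)) + (1·10 − 1·p)] + 124
       = -7·p + 142 = 198
⇒ p = -8.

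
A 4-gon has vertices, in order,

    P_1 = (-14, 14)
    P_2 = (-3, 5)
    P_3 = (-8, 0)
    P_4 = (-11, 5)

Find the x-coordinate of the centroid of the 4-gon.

Apply the shoelace (surveyor's) formula. First the cross-terms c_i = x_i·y_{i+1} − x_{i+1}·y_i:
  -28, 40, -40, -84  ⇒  2A = -112, A = -56.
Then Σ (x_i + x_{i+1})·c_i = 2896, so x̄ = 2896 / (6·(-56)) = -181/21.

-181/21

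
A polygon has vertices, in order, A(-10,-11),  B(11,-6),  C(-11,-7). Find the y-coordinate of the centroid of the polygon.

-8

Apply Gauss's area formula. First the cross-terms c_i = x_i·y_{i+1} − x_{i+1}·y_i:
  181, -143, 51  ⇒  2A = 89, A = 44.5.
Then Σ (y_i + y_{i+1})·c_i = -2136, so ȳ = -2136 / (6·44.5) = -8.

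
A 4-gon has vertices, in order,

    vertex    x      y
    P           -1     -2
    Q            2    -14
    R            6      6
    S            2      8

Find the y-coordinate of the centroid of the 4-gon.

Apply the surveyor's formula. First the cross-terms c_i = x_i·y_{i+1} − x_{i+1}·y_i:
  18, 96, 36, 4  ⇒  2A = 154, A = 77.
Then Σ (y_i + y_{i+1})·c_i = -528, so ȳ = -528 / (6·77) = -8/7.

-8/7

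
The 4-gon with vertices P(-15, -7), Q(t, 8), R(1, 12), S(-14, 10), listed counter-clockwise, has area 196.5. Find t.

5

Write out the shoelace sum; only the two edges meeting at Q involve t:
2·Area = [((-15)·8 − t·(-7)) + (t·12 − 1·8)] + 426
       = 19·t + 298 = 393
⇒ t = 5.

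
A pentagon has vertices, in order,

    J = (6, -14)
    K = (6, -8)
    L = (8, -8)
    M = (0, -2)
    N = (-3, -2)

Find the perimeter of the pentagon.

|JK| = √((0)² + (6)²) = √36 = 6
|KL| = √((2)² + (0)²) = √4 = 2
|LM| = √((-8)² + (6)²) = √100 = 10
|MN| = √((-3)² + (0)²) = √9 = 3
|NJ| = √((9)² + (-12)²) = √225 = 15
Perimeter = 6 + 2 + 10 + 3 + 15 = 36.

36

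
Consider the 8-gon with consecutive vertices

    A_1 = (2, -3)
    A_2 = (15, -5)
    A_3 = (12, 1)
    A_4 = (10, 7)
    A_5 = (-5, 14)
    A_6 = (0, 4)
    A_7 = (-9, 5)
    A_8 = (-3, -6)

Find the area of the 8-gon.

A_1→A_2: (2)(-5) − (15)(-3) = 35
A_2→A_3: (15)(1) − (12)(-5) = 75
A_3→A_4: (12)(7) − (10)(1) = 74
A_4→A_5: (10)(14) − (-5)(7) = 175
A_5→A_6: (-5)(4) − (0)(14) = -20
A_6→A_7: (0)(5) − (-9)(4) = 36
A_7→A_8: (-9)(-6) − (-3)(5) = 69
A_8→A_1: (-3)(-3) − (2)(-6) = 21
Σ = 465
Area = |Σ|/2 = 232.5.

232.5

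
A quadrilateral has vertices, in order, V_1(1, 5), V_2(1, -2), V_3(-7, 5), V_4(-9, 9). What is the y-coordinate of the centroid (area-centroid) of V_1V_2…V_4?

Apply the shoelace (surveyor's) formula. First the cross-terms c_i = x_i·y_{i+1} − x_{i+1}·y_i:
  -7, -9, -18, -54  ⇒  2A = -88, A = -44.
Then Σ (y_i + y_{i+1})·c_i = -1056, so ȳ = -1056 / (6·(-44)) = 4.

4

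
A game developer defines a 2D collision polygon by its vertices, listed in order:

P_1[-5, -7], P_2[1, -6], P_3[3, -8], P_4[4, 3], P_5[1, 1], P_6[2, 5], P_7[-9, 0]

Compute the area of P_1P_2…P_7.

Σ = (37) + (10) + (41) + (1) + (3) + (45) + (63) = 200
Area = |Σ|/2 = 100.

100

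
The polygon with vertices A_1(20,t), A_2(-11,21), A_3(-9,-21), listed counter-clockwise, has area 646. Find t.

Write out the shoelace sum; only the two edges meeting at A_1 involve t:
2·Area = [((-9)·t − 20·(-21)) + (20·21 − (-11)·t)] + 420
       = 2·t + 1260 = 1292
⇒ t = 16.

16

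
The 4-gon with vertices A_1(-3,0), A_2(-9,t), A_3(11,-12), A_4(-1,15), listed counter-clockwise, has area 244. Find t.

-13

The doubled signed area Σ (x_i y_{i+1} − x_{i+1} y_i) is linear in t.
With t=0 it equals 306; the coefficient of t is -14 (from the two edges through A_2).
So -14·t + 306 = 2·244 = 488 ⇒ t = -13.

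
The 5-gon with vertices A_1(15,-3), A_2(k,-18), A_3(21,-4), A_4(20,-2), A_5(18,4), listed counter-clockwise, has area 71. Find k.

The doubled signed area Σ (x_i y_{i+1} − x_{i+1} y_i) is linear in k.
With k=0 it equals 148; the coefficient of k is -1 (from the two edges through A_2).
So -1·k + 148 = 2·71 = 142 ⇒ k = 6.

6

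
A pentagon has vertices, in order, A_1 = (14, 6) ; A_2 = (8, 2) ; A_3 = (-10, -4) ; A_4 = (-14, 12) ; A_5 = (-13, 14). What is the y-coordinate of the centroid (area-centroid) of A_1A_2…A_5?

448/87

Apply the surveyor's formula. First the cross-terms c_i = x_i·y_{i+1} − x_{i+1}·y_i:
  -20, -12, -176, -40, -274  ⇒  2A = -522, A = -261.
Then Σ (y_i + y_{i+1})·c_i = -8064, so ȳ = -8064 / (6·(-261)) = 448/87.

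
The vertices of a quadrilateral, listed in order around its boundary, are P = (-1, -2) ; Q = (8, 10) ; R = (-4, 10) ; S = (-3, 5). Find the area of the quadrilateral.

Apply the shoelace formula: 2A = Σ (x_i·y_{i+1} − x_{i+1}·y_i), indices taken mod 4.
Cross-terms: 6, 120, 10, 11  ⇒  Σ = 147
Area = |Σ|/2 = 73.5.

73.5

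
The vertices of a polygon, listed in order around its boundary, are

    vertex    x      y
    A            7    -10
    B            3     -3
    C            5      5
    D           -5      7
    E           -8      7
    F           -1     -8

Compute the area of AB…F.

Cross-terms: 9, 30, 60, 21, 71, 66  ⇒  Σ = 257
Area = |Σ|/2 = 128.5.

128.5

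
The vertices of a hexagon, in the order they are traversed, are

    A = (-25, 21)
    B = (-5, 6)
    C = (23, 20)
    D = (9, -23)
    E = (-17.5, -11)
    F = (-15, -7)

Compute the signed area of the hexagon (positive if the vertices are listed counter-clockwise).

Apply the surveyor's formula: 2A = Σ (x_i·y_{i+1} − x_{i+1}·y_i), indices taken mod 6.
Cross-terms: -45, -238, -709, -501.5, -42.5, -490  ⇒  Σ = -2026
Signed area = Σ/2 = -1013 (negative ⇒ clockwise traversal).

-1013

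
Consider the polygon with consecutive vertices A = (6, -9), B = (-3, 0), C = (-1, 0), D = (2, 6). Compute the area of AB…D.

43.5

A→B: (6)(0) − (-3)(-9) = -27
B→C: (-3)(0) − (-1)(0) = 0
C→D: (-1)(6) − (2)(0) = -6
D→A: (2)(-9) − (6)(6) = -54
Σ = -87
Area = |Σ|/2 = 43.5.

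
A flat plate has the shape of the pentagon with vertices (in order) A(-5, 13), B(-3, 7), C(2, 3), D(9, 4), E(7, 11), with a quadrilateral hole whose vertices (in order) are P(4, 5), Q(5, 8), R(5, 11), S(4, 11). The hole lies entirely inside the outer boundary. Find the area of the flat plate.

85

Outer boundary:
Apply the shoelace (surveyor's) formula: 2A = Σ (x_i·y_{i+1} − x_{i+1}·y_i), indices taken mod 5.
Σ = (4) + (-23) + (-19) + (71) + (146) = 179
Area = |Σ|/2 = 89.5.
Hole:
P→Q: (4)(8) − (5)(5) = 7
Q→R: (5)(11) − (5)(8) = 15
R→S: (5)(11) − (4)(11) = 11
S→P: (4)(5) − (4)(11) = -24
Σ = 9
Area = |Σ|/2 = 4.5.
Net area = 89.5 − 4.5 = 85.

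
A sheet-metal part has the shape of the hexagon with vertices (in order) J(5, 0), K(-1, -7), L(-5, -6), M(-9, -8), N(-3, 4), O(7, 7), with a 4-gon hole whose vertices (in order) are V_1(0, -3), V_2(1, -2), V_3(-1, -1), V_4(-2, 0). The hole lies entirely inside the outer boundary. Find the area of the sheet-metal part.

Outer boundary:
J→K: (5)(-7) − (-1)(0) = -35
K→L: (-1)(-6) − (-5)(-7) = -29
L→M: (-5)(-8) − (-9)(-6) = -14
M→N: (-9)(4) − (-3)(-8) = -60
N→O: (-3)(7) − (7)(4) = -49
O→J: (7)(0) − (5)(7) = -35
Σ = -222
Area = |Σ|/2 = 111.
Hole:
Apply the surveyor's formula: 2A = Σ (x_i·y_{i+1} − x_{i+1}·y_i), indices taken mod 4.
Cross-terms: 3, -3, -2, 6  ⇒  Σ = 4
Area = |Σ|/2 = 2.
Net area = 111 − 2 = 109.

109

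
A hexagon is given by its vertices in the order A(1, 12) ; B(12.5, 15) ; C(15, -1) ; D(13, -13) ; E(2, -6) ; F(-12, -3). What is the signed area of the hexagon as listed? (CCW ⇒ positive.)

-412.75

Apply Gauss's area formula: 2A = Σ (x_i·y_{i+1} − x_{i+1}·y_i), indices taken mod 6.
Σ = (-135) + (-237.5) + (-182) + (-52) + (-78) + (-141) = -825.5
Signed area = Σ/2 = -412.75 (negative ⇒ clockwise traversal).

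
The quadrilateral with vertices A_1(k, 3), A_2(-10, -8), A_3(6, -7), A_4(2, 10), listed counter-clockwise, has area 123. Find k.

-1

The doubled signed area Σ (x_i y_{i+1} − x_{i+1} y_i) is linear in k.
With k=0 it equals 228; the coefficient of k is -18 (from the two edges through A_1).
So -18·k + 228 = 2·123 = 246 ⇒ k = -1.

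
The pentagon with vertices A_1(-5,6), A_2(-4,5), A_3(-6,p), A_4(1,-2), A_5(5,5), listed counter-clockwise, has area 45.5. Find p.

4

Write out the shoelace sum; only the two edges meeting at A_3 involve p:
2·Area = [((-4)·p − (-6)·5) + ((-6)·(-2) − 1·p)] + 69
       = -5·p + 111 = 91
⇒ p = 4.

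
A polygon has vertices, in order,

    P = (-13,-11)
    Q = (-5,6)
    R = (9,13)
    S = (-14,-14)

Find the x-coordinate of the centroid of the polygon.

Apply the surveyor's formula. First the cross-terms c_i = x_i·y_{i+1} − x_{i+1}·y_i:
  -133, -119, 56, -28  ⇒  2A = -224, A = -112.
Then Σ (x_i + x_{i+1})·c_i = 2394, so x̄ = 2394 / (6·(-112)) = -3.5625.

-3.5625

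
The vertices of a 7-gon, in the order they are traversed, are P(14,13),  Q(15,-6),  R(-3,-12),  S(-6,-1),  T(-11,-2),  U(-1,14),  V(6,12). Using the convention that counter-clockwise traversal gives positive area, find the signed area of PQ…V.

Apply Gauss's area formula: 2A = Σ (x_i·y_{i+1} − x_{i+1}·y_i), indices taken mod 7.
Cross-terms: -279, -198, -69, 1, -156, -96, -90  ⇒  Σ = -887
Signed area = Σ/2 = -443.5 (negative ⇒ clockwise traversal).

-443.5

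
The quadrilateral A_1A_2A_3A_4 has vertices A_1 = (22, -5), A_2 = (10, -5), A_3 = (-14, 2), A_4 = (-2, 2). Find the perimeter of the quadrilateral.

|A_1A_2| = √((-12)² + (0)²) = √144 = 12
|A_2A_3| = √((-24)² + (7)²) = √625 = 25
|A_3A_4| = √((12)² + (0)²) = √144 = 12
|A_4A_1| = √((24)² + (-7)²) = √625 = 25
Perimeter = 12 + 25 + 12 + 25 = 74.

74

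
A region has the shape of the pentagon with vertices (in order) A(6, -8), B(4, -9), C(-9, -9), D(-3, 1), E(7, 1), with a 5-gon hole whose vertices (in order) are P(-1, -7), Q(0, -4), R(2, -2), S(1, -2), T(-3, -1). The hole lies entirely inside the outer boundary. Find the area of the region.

112

Outer boundary:
Apply the shoelace formula: 2A = Σ (x_i·y_{i+1} − x_{i+1}·y_i), indices taken mod 5.
Σ = (-22) + (-117) + (-36) + (-10) + (-62) = -247
Area = |Σ|/2 = 123.5.
Hole:
Apply the shoelace (surveyor's) formula: 2A = Σ (x_i·y_{i+1} − x_{i+1}·y_i), indices taken mod 5.
Σ = (4) + (8) + (-2) + (-7) + (20) = 23
Area = |Σ|/2 = 11.5.
Net area = 123.5 − 11.5 = 112.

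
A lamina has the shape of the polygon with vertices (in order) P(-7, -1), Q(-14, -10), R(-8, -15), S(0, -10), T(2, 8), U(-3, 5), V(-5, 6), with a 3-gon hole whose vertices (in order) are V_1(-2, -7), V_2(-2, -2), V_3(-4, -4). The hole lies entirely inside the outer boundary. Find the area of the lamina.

182

Outer boundary:
Σ = (56) + (130) + (80) + (20) + (34) + (7) + (47) = 374
Area = |Σ|/2 = 187.
Hole:
Σ = (-10) + (0) + (20) = 10
Area = |Σ|/2 = 5.
Net area = 187 − 5 = 182.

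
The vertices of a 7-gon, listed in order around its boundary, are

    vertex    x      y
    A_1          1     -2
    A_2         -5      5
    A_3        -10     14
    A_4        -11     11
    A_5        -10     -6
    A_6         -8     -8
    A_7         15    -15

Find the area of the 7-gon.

226

Cross-terms: -5, -20, 44, 176, 32, 240, -15  ⇒  Σ = 452
Area = |Σ|/2 = 226.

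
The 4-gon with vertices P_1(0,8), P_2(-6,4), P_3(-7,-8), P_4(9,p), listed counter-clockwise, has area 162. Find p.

-8

Write out the shoelace sum; only the two edges meeting at P_4 involve p:
2·Area = [((-7)·p − 9·(-8)) + (9·8 − 0·p)] + 124
       = -7·p + 268 = 324
⇒ p = -8.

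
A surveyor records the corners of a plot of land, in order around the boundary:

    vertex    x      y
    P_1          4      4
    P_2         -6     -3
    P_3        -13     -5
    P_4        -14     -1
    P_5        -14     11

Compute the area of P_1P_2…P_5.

161

Σ = (12) + (-9) + (-57) + (-168) + (-100) = -322
Area = |Σ|/2 = 161.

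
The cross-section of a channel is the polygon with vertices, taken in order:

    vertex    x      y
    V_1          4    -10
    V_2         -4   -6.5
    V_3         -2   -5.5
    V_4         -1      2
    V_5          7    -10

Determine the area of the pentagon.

Apply the surveyor's formula: 2A = Σ (x_i·y_{i+1} − x_{i+1}·y_i), indices taken mod 5.
Σ = (-66) + (9) + (-9.5) + (-4) + (-30) = -100.5
Area = |Σ|/2 = 50.25.

50.25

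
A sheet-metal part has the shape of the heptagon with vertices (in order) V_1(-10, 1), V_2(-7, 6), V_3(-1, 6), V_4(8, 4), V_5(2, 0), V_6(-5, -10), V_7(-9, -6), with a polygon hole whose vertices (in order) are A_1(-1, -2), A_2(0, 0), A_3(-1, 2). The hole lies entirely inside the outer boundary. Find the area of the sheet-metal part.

Outer boundary:
Apply the shoelace (surveyor's) formula: 2A = Σ (x_i·y_{i+1} − x_{i+1}·y_i), indices taken mod 7.
Σ = (-53) + (-36) + (-52) + (-8) + (-20) + (-60) + (-69) = -298
Area = |Σ|/2 = 149.
Hole:
Apply the shoelace formula: 2A = Σ (x_i·y_{i+1} − x_{i+1}·y_i), indices taken mod 3.
A_1→A_2: (-1)(0) − (0)(-2) = 0
A_2→A_3: (0)(2) − (-1)(0) = 0
A_3→A_1: (-1)(-2) − (-1)(2) = 4
Σ = 4
Area = |Σ|/2 = 2.
Net area = 149 − 2 = 147.

147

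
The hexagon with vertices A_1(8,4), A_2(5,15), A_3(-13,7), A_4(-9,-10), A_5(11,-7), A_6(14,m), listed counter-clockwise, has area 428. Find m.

2

The doubled signed area Σ (x_i y_{i+1} − x_{i+1} y_i) is linear in m.
With m=0 it equals 850; the coefficient of m is 3 (from the two edges through A_6).
So 3·m + 850 = 2·428 = 856 ⇒ m = 2.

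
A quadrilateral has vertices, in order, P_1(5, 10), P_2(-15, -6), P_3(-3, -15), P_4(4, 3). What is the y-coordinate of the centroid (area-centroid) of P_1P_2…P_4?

-134/39

Apply the shoelace (surveyor's) formula. First the cross-terms c_i = x_i·y_{i+1} − x_{i+1}·y_i:
  120, 207, 51, 25  ⇒  2A = 403, A = 201.5.
Then Σ (y_i + y_{i+1})·c_i = -4154, so ȳ = -4154 / (6·201.5) = -134/39.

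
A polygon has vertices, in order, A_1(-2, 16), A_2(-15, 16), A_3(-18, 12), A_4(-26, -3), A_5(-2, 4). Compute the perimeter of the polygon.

72

|A_1A_2| = √((-13)² + (0)²) = √169 = 13
|A_2A_3| = √((-3)² + (-4)²) = √25 = 5
|A_3A_4| = √((-8)² + (-15)²) = √289 = 17
|A_4A_5| = √((24)² + (7)²) = √625 = 25
|A_5A_1| = √((0)² + (12)²) = √144 = 12
Perimeter = 13 + 5 + 17 + 25 + 12 = 72.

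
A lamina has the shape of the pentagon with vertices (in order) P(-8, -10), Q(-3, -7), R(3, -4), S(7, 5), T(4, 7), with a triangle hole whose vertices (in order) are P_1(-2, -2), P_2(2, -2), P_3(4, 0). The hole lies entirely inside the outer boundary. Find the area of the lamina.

Outer boundary:
Cross-terms: 26, 33, 43, 29, 16  ⇒  Σ = 147
Area = |Σ|/2 = 73.5.
Hole:
Apply the shoelace (surveyor's) formula: 2A = Σ (x_i·y_{i+1} − x_{i+1}·y_i), indices taken mod 3.
Σ = (8) + (8) + (-8) = 8
Area = |Σ|/2 = 4.
Net area = 73.5 − 4 = 69.5.

69.5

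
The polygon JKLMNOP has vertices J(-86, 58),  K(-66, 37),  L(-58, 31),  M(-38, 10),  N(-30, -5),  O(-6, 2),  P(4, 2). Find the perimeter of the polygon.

|JK| = √((20)² + (-21)²) = √841 = 29
|KL| = √((8)² + (-6)²) = √100 = 10
|LM| = √((20)² + (-21)²) = √841 = 29
|MN| = √((8)² + (-15)²) = √289 = 17
|NO| = √((24)² + (7)²) = √625 = 25
|OP| = √((10)² + (0)²) = √100 = 10
|PJ| = √((-90)² + (56)²) = √11236 = 106
Perimeter = 29 + 10 + 29 + 17 + 25 + 10 + 106 = 226.

226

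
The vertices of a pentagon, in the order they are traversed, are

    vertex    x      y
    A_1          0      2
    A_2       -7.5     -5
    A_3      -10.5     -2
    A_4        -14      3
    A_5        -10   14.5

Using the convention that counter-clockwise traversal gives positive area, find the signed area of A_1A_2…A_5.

-137.5

Cross-terms: 15, -37.5, -59.5, -173, -20  ⇒  Σ = -275
Signed area = Σ/2 = -137.5 (negative ⇒ clockwise traversal).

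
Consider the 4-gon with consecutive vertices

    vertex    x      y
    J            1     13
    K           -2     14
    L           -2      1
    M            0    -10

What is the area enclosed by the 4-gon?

48

Apply Gauss's area formula: 2A = Σ (x_i·y_{i+1} − x_{i+1}·y_i), indices taken mod 4.
Σ = (40) + (26) + (20) + (10) = 96
Area = |Σ|/2 = 48.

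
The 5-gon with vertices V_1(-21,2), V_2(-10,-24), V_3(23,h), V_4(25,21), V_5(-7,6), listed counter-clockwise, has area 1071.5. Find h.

The doubled signed area Σ (x_i y_{i+1} − x_{i+1} y_i) is linear in h.
With h=0 it equals 1968; the coefficient of h is -35 (from the two edges through V_3).
So -35·h + 1968 = 2·1071.5 = 2143 ⇒ h = -5.

-5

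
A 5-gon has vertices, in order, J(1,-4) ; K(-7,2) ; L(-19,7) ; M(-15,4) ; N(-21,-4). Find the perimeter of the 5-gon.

60

|JK| = √((-8)² + (6)²) = √100 = 10
|KL| = √((-12)² + (5)²) = √169 = 13
|LM| = √((4)² + (-3)²) = √25 = 5
|MN| = √((-6)² + (-8)²) = √100 = 10
|NJ| = √((22)² + (0)²) = √484 = 22
Perimeter = 10 + 13 + 5 + 10 + 22 = 60.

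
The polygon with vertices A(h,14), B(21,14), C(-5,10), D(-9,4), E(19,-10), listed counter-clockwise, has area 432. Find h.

22

The doubled signed area Σ (x_i y_{i+1} − x_{i+1} y_i) is linear in h.
With h=0 it equals 336; the coefficient of h is 24 (from the two edges through A).
So 24·h + 336 = 2·432 = 864 ⇒ h = 22.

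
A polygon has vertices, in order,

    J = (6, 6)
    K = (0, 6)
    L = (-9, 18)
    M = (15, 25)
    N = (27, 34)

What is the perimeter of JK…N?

|JK| = √((-6)² + (0)²) = √36 = 6
|KL| = √((-9)² + (12)²) = √225 = 15
|LM| = √((24)² + (7)²) = √625 = 25
|MN| = √((12)² + (9)²) = √225 = 15
|NJ| = √((-21)² + (-28)²) = √1225 = 35
Perimeter = 6 + 15 + 25 + 15 + 35 = 96.

96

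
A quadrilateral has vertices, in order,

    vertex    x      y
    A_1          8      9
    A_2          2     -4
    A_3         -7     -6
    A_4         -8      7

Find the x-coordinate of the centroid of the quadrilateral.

Apply the surveyor's formula. First the cross-terms c_i = x_i·y_{i+1} − x_{i+1}·y_i:
  -50, -40, -97, -128  ⇒  2A = -315, A = -157.5.
Then Σ (x_i + x_{i+1})·c_i = 1155, so x̄ = 1155 / (6·(-157.5)) = -11/9.

-11/9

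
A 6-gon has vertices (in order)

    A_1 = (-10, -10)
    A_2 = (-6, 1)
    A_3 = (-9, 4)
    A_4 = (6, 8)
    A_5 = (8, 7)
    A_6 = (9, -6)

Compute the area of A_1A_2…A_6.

232

Apply the shoelace formula: 2A = Σ (x_i·y_{i+1} − x_{i+1}·y_i), indices taken mod 6.
Cross-terms: -70, -15, -96, -22, -111, -150  ⇒  Σ = -464
Area = |Σ|/2 = 232.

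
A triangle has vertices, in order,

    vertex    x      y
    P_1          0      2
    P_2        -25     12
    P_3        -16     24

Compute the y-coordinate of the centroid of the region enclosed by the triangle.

38/3

Apply the shoelace (surveyor's) formula. First the cross-terms c_i = x_i·y_{i+1} − x_{i+1}·y_i:
  50, -408, -32  ⇒  2A = -390, A = -195.
Then Σ (y_i + y_{i+1})·c_i = -14820, so ȳ = -14820 / (6·(-195)) = 38/3.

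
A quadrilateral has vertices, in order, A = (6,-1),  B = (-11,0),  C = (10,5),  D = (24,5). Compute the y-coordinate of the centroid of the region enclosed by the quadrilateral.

Apply the shoelace formula. First the cross-terms c_i = x_i·y_{i+1} − x_{i+1}·y_i:
  -11, -55, -70, -54  ⇒  2A = -190, A = -95.
Then Σ (y_i + y_{i+1})·c_i = -1180, so ȳ = -1180 / (6·(-95)) = 118/57.

118/57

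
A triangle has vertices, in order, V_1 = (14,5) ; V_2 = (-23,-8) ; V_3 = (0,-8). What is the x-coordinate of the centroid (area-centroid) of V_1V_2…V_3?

-3

Apply Gauss's area formula. First the cross-terms c_i = x_i·y_{i+1} − x_{i+1}·y_i:
  3, 184, 112  ⇒  2A = 299, A = 149.5.
Then Σ (x_i + x_{i+1})·c_i = -2691, so x̄ = -2691 / (6·149.5) = -3.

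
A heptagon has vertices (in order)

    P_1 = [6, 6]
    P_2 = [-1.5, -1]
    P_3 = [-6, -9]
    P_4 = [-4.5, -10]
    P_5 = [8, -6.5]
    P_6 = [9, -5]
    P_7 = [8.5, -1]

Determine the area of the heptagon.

Apply the shoelace (surveyor's) formula: 2A = Σ (x_i·y_{i+1} − x_{i+1}·y_i), indices taken mod 7.
Σ = (3) + (7.5) + (19.5) + (109.25) + (18.5) + (33.5) + (57) = 248.25
Area = |Σ|/2 = 124.125.

124.125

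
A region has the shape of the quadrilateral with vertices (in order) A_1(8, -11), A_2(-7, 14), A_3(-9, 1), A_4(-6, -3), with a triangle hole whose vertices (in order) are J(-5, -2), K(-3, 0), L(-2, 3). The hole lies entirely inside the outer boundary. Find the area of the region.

136.5

Outer boundary:
Cross-terms: 35, 119, 33, 90  ⇒  Σ = 277
Area = |Σ|/2 = 138.5.
Hole:
Cross-terms: -6, -9, 19  ⇒  Σ = 4
Area = |Σ|/2 = 2.
Net area = 138.5 − 2 = 136.5.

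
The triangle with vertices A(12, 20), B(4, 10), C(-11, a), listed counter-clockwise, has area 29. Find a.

-16

The doubled signed area Σ (x_i y_{i+1} − x_{i+1} y_i) is linear in a.
With a=0 it equals -70; the coefficient of a is -8 (from the two edges through C).
So -8·a + -70 = 2·29 = 58 ⇒ a = -16.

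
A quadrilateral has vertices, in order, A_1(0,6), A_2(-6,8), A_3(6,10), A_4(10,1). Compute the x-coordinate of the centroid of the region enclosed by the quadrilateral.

Apply the shoelace formula. First the cross-terms c_i = x_i·y_{i+1} − x_{i+1}·y_i:
  36, -108, -94, 60  ⇒  2A = -106, A = -53.
Then Σ (x_i + x_{i+1})·c_i = -1120, so x̄ = -1120 / (6·(-53)) = 560/159.

560/159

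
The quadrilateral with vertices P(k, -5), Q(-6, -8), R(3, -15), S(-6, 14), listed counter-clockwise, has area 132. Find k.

The doubled signed area Σ (x_i y_{i+1} − x_{i+1} y_i) is linear in k.
With k=0 it equals 66; the coefficient of k is -22 (from the two edges through P).
So -22·k + 66 = 2·132 = 264 ⇒ k = -9.

-9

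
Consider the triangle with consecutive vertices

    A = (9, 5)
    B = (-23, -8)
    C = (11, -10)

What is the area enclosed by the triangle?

253

Apply the surveyor's formula: 2A = Σ (x_i·y_{i+1} − x_{i+1}·y_i), indices taken mod 3.
Σ = (43) + (318) + (145) = 506
Area = |Σ|/2 = 253.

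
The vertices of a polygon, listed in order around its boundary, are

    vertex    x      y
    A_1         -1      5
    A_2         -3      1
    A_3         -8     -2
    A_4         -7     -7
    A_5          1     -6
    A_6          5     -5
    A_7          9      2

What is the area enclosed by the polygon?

A_1→A_2: (-1)(1) − (-3)(5) = 14
A_2→A_3: (-3)(-2) − (-8)(1) = 14
A_3→A_4: (-8)(-7) − (-7)(-2) = 42
A_4→A_5: (-7)(-6) − (1)(-7) = 49
A_5→A_6: (1)(-5) − (5)(-6) = 25
A_6→A_7: (5)(2) − (9)(-5) = 55
A_7→A_1: (9)(5) − (-1)(2) = 47
Σ = 246
Area = |Σ|/2 = 123.

123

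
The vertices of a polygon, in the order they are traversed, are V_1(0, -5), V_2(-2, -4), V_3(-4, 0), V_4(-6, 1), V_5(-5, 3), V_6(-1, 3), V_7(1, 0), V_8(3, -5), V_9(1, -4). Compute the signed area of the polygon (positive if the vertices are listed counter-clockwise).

Apply the shoelace (surveyor's) formula: 2A = Σ (x_i·y_{i+1} − x_{i+1}·y_i), indices taken mod 9.
V_1→V_2: (0)(-4) − (-2)(-5) = -10
V_2→V_3: (-2)(0) − (-4)(-4) = -16
V_3→V_4: (-4)(1) − (-6)(0) = -4
V_4→V_5: (-6)(3) − (-5)(1) = -13
V_5→V_6: (-5)(3) − (-1)(3) = -12
V_6→V_7: (-1)(0) − (1)(3) = -3
V_7→V_8: (1)(-5) − (3)(0) = -5
V_8→V_9: (3)(-4) − (1)(-5) = -7
V_9→V_1: (1)(-5) − (0)(-4) = -5
Σ = -75
Signed area = Σ/2 = -37.5 (negative ⇒ clockwise traversal).

-37.5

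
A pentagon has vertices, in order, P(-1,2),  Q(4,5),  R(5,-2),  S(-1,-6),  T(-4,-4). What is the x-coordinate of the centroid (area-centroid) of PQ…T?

Apply the surveyor's formula. First the cross-terms c_i = x_i·y_{i+1} − x_{i+1}·y_i:
  -13, -33, -32, -20, -12  ⇒  2A = -110, A = -55.
Then Σ (x_i + x_{i+1})·c_i = -304, so x̄ = -304 / (6·(-55)) = 152/165.

152/165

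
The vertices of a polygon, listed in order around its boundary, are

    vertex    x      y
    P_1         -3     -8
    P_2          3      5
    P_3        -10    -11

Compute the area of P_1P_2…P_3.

Cross-terms: 9, 17, 47  ⇒  Σ = 73
Area = |Σ|/2 = 36.5.

36.5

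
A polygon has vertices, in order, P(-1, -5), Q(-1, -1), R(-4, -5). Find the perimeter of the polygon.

12

|PQ| = √((0)² + (4)²) = √16 = 4
|QR| = √((-3)² + (-4)²) = √25 = 5
|RP| = √((3)² + (0)²) = √9 = 3
Perimeter = 4 + 5 + 3 = 12.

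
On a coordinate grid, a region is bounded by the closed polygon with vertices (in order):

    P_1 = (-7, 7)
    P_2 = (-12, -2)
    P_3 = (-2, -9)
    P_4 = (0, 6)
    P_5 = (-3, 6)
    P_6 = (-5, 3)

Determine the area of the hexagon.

107.5

Apply the surveyor's formula: 2A = Σ (x_i·y_{i+1} − x_{i+1}·y_i), indices taken mod 6.
Σ = (98) + (104) + (-12) + (18) + (21) + (-14) = 215
Area = |Σ|/2 = 107.5.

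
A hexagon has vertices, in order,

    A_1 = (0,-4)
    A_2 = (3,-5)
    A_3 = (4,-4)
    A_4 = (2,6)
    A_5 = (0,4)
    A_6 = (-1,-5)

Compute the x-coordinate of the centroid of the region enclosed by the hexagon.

73/51

Apply the shoelace (surveyor's) formula. First the cross-terms c_i = x_i·y_{i+1} − x_{i+1}·y_i:
  12, 8, 32, 8, 4, 4  ⇒  2A = 68, A = 34.
Then Σ (x_i + x_{i+1})·c_i = 292, so x̄ = 292 / (6·34) = 73/51.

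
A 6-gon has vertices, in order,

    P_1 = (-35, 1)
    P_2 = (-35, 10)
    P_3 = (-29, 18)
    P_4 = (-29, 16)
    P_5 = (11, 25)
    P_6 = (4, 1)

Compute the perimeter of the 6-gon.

126

|P_1P_2| = √((0)² + (9)²) = √81 = 9
|P_2P_3| = √((6)² + (8)²) = √100 = 10
|P_3P_4| = √((0)² + (-2)²) = √4 = 2
|P_4P_5| = √((40)² + (9)²) = √1681 = 41
|P_5P_6| = √((-7)² + (-24)²) = √625 = 25
|P_6P_1| = √((-39)² + (0)²) = √1521 = 39
Perimeter = 9 + 10 + 2 + 41 + 25 + 39 = 126.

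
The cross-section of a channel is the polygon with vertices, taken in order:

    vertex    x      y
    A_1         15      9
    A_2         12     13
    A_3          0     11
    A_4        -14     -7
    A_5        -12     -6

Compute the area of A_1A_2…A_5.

Apply the surveyor's formula: 2A = Σ (x_i·y_{i+1} − x_{i+1}·y_i), indices taken mod 5.
Σ = (87) + (132) + (154) + (0) + (-18) = 355
Area = |Σ|/2 = 177.5.

177.5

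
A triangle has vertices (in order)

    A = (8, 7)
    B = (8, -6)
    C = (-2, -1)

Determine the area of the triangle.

Cross-terms: -104, -20, -6  ⇒  Σ = -130
Area = |Σ|/2 = 65.

65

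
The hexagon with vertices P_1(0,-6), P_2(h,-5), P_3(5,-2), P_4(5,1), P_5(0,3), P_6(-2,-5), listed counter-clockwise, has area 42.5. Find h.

3

The doubled signed area Σ (x_i y_{i+1} − x_{i+1} y_i) is linear in h.
With h=0 it equals 73; the coefficient of h is 4 (from the two edges through P_2).
So 4·h + 73 = 2·42.5 = 85 ⇒ h = 3.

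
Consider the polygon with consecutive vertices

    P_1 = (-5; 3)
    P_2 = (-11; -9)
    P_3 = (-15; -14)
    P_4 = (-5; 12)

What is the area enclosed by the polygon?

54

Apply the surveyor's formula: 2A = Σ (x_i·y_{i+1} − x_{i+1}·y_i), indices taken mod 4.
P_1→P_2: (-5)(-9) − (-11)(3) = 78
P_2→P_3: (-11)(-14) − (-15)(-9) = 19
P_3→P_4: (-15)(12) − (-5)(-14) = -250
P_4→P_1: (-5)(3) − (-5)(12) = 45
Σ = -108
Area = |Σ|/2 = 54.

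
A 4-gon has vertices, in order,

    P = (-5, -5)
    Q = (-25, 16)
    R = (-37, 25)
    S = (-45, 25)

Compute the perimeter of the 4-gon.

|PQ| = √((-20)² + (21)²) = √841 = 29
|QR| = √((-12)² + (9)²) = √225 = 15
|RS| = √((-8)² + (0)²) = √64 = 8
|SP| = √((40)² + (-30)²) = √2500 = 50
Perimeter = 29 + 15 + 8 + 50 = 102.

102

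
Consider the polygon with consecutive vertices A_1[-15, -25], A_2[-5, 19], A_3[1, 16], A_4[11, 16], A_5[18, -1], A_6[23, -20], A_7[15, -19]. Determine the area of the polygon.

Apply the shoelace formula: 2A = Σ (x_i·y_{i+1} − x_{i+1}·y_i), indices taken mod 7.
A_1→A_2: (-15)(19) − (-5)(-25) = -410
A_2→A_3: (-5)(16) − (1)(19) = -99
A_3→A_4: (1)(16) − (11)(16) = -160
A_4→A_5: (11)(-1) − (18)(16) = -299
A_5→A_6: (18)(-20) − (23)(-1) = -337
A_6→A_7: (23)(-19) − (15)(-20) = -137
A_7→A_1: (15)(-25) − (-15)(-19) = -660
Σ = -2102
Area = |Σ|/2 = 1051.

1051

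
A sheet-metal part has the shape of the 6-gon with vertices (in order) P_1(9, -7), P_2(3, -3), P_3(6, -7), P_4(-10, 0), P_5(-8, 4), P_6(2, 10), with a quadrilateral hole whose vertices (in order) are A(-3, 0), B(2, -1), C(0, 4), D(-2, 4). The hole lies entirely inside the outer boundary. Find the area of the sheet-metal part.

140

Outer boundary:
Σ = (-6) + (-3) + (-70) + (-40) + (-88) + (-104) = -311
Area = |Σ|/2 = 155.5.
Hole:
Σ = (3) + (8) + (8) + (12) = 31
Area = |Σ|/2 = 15.5.
Net area = 155.5 − 15.5 = 140.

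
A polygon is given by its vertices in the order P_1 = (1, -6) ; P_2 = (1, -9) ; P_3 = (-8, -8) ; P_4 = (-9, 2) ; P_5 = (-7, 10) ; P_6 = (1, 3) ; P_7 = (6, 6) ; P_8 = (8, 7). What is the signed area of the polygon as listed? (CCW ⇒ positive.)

Apply the surveyor's formula: 2A = Σ (x_i·y_{i+1} − x_{i+1}·y_i), indices taken mod 8.
P_1→P_2: (1)(-9) − (1)(-6) = -3
P_2→P_3: (1)(-8) − (-8)(-9) = -80
P_3→P_4: (-8)(2) − (-9)(-8) = -88
P_4→P_5: (-9)(10) − (-7)(2) = -76
P_5→P_6: (-7)(3) − (1)(10) = -31
P_6→P_7: (1)(6) − (6)(3) = -12
P_7→P_8: (6)(7) − (8)(6) = -6
P_8→P_1: (8)(-6) − (1)(7) = -55
Σ = -351
Signed area = Σ/2 = -175.5 (negative ⇒ clockwise traversal).

-175.5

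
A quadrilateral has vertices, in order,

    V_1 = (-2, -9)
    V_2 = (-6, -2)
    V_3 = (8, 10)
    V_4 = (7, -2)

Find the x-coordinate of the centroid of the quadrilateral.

Apply the shoelace (surveyor's) formula. First the cross-terms c_i = x_i·y_{i+1} − x_{i+1}·y_i:
  -50, -44, -86, -67  ⇒  2A = -247, A = -123.5.
Then Σ (x_i + x_{i+1})·c_i = -1313, so x̄ = -1313 / (6·(-123.5)) = 101/57.

101/57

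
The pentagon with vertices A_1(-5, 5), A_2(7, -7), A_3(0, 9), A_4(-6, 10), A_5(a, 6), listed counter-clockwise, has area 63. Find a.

-3

The doubled signed area Σ (x_i y_{i+1} − x_{i+1} y_i) is linear in a.
With a=0 it equals 111; the coefficient of a is -5 (from the two edges through A_5).
So -5·a + 111 = 2·63 = 126 ⇒ a = -3.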